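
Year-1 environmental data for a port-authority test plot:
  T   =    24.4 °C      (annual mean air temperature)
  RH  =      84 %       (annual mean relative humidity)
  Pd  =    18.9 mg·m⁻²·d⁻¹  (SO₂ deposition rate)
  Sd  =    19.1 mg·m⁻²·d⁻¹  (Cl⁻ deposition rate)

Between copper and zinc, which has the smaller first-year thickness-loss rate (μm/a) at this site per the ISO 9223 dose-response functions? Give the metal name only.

copper

copper: T>10 °C ⇒ hinge -0.080·(24.4−10) = -1.1520
  SO₂ term: 0.0053·18.9^0.26·exp(0.059·84-1.1520) = 0.5108
  Cl⁻ term: 0.01025·19.1^0.27·exp(0.036·84+0.049·24.4) = 1.546
  r_corr = 0.5108 + 1.546 = 2.057 μm/a
zinc: T>10 °C ⇒ hinge -0.071·(24.4−10) = -1.0224
  Pd branch = 0.0129·Pd^0.44·e^(0.046·RH+f) = 0.806 μm/a
  Sd branch = 0.0175·Sd^0.57·e^(0.008·RH+0.085·T) = 1.465 μm/a
  r_corr = 0.806 + 1.465 = 2.271 μm/a
Ordering by μm/a: zinc (2.27) > copper (2.06)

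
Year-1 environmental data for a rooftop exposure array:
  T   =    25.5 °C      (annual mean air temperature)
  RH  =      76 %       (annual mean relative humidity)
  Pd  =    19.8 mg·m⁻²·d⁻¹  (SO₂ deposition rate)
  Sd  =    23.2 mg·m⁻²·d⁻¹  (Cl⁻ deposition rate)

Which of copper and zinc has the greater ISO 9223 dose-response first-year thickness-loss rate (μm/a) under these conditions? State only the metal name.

zinc

copper: temperature factor f = -0.080·(15.5) = -1.2400
  SO₂ term: 0.0053·19.8^0.26·exp(0.059·76-1.2400) = 0.2953
  Cl⁻ term: 0.01025·23.2^0.27·exp(0.036·76+0.049·25.5) = 1.289
  r_corr = 0.2953 + 1.289 = 1.584 μm/a
zinc: temperature factor f = -0.071·(15.5) = -1.1005
  SO₂ term: 0.0129·19.8^0.44·exp(0.046·76-1.1005) = 0.5266
  Cl⁻ term: 0.0175·23.2^0.57·exp(0.008·76+0.085·25.5) = 1.686
  r_corr = 0.5266 + 1.686 = 2.212 μm/a
Ordering by μm/a: zinc (2.21) > copper (1.58)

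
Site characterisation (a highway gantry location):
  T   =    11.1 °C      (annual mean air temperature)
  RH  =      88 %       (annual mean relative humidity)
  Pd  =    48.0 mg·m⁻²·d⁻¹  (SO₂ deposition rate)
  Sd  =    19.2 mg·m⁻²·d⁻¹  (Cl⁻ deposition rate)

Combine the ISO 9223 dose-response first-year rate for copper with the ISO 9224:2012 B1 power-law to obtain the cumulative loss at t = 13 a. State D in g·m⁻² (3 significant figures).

copper: f(T) = -0.080·(T−10) [T>10 °C] = -0.0880
  SO₂ term: 0.0053·48.0^0.26·exp(0.059·88-0.0880) = 2.388
  Cl⁻ term: 0.01025·19.2^0.27·exp(0.036·88+0.049·11.1) = 0.9317
  sum: 2.388 + 0.9317 → r_corr = 3.32 μm/a
Power-law: D(13) = r_corr · 13^0.667
  D(13) = 3.32 × 13^0.667 = 3.32 × 5.534 = 18.37 μm
  Mass loss = 18.37 μm × 8.96 g/cm³ = 164.6 g·m⁻²

D(13) = 165 g·m⁻²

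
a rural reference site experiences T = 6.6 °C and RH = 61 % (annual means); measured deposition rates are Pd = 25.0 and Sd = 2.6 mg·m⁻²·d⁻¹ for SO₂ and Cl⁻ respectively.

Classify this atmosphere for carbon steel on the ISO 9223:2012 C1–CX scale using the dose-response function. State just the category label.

carbon steel: temperature factor f = +0.150·(-3.4) = -0.5100
  SO₂ term: 1.77·25.0^0.52·exp(0.02·61-0.5100) = 19.2
  Cl⁻ term: 0.102·2.6^0.62·exp(0.033·61+0.04·6.6) = 1.798
  r_corr = 19.2 + 1.798 = 21 μm/a
21 μm/a falls in (1.3, 25] for carbon steel → category C2

C2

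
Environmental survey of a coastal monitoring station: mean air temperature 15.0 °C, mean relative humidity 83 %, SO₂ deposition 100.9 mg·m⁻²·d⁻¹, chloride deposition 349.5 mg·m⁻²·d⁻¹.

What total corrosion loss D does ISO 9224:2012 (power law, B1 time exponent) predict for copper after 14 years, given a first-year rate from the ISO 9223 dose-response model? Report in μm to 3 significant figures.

D(14) = 21.2 μm

copper: temperature factor f = -0.080·(5.0) = -0.4000
  sulphur-dioxide contribution → 1.579 μm/a
  chloride contribution → 2.062 μm/a
  ⇒ r_corr(copper) = 3.641 μm/a
Long-term exponent b (ISO 9224 Table 2, B1) = 0.667
  D(14) = 3.641 × 14^0.667 = 3.641 × 5.814 = 21.17 μm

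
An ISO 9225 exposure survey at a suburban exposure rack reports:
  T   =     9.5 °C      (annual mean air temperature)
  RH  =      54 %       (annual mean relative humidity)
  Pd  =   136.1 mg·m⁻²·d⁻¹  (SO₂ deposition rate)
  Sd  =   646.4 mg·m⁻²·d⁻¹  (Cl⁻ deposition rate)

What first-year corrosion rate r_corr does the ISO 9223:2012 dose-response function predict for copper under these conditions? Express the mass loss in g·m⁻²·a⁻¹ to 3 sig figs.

copper: T≤10 °C ⇒ hinge +0.126·(9.5−10) = -0.0630
  Pd branch = 0.0053·Pd^0.26·e^(0.059·RH+f) = 0.4319 μm/a
  Cl⁻ term: 0.01025·646.4^0.27·exp(0.036·54+0.049·9.5) = 0.6546
  sum: 0.4319 + 0.6546 → r_corr = 1.087 μm/a
Convert to mass loss: 1.087 μm/a × 8.96 g/cm³ = 9.735 g·m⁻²·a⁻¹

r_corr = 9.74 g·m⁻²·a⁻¹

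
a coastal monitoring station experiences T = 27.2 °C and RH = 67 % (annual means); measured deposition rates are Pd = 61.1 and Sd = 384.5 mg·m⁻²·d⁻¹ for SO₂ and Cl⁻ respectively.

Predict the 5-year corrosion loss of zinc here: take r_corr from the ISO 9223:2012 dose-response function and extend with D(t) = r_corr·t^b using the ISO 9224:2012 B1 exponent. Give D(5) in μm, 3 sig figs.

D(5) = 35.1 μm

zinc: T>10 °C ⇒ hinge -0.071·(27.2−10) = -1.2212
  SO₂ term: 0.0129·61.1^0.44·exp(0.046·67-1.2212) = 0.5065
  Sd branch = 0.0175·Sd^0.57·e^(0.008·RH+0.085·T) = 8.98 μm/a
  r_corr = 0.5065 + 8.98 = 9.487 μm/a
ISO 9224: D(t) = r_corr · t^b with b = 0.813 (zinc, B1)
  D(5) = 9.487 × 5^0.813 = 9.487 × 3.701 = 35.11 μm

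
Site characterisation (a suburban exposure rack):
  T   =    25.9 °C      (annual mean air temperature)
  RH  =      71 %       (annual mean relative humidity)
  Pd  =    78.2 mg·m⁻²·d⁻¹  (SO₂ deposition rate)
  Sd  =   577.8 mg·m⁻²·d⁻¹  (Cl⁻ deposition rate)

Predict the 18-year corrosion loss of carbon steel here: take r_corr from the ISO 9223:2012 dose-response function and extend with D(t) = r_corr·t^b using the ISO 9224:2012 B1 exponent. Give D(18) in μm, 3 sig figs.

carbon steel: temperature factor f = -0.054·(15.9) = -0.8586
  sulphur-dioxide contribution → 29.94 μm/a
  chloride contribution → 154.3 μm/a
  total first-year rate 184.2 μm/a
Power-law: D(18) = r_corr · 18^0.523
  D(18) = 184.2 × 18^0.523 = 184.2 × 4.534 = 835.4 μm

D(18) = 835 μm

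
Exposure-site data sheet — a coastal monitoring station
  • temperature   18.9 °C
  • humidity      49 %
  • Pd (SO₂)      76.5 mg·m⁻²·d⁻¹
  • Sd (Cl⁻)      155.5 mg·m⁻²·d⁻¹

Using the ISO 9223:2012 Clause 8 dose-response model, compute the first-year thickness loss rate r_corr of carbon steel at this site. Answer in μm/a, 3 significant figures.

carbon steel: T>10 °C ⇒ hinge -0.054·(18.9−10) = -0.4806
  SO₂ term: 1.77·76.5^0.52·exp(0.02·49-0.4806) = 27.82
  Cl⁻ term: 0.102·155.5^0.62·exp(0.033·49+0.04·18.9) = 25.01
  sum: 27.82 + 25.01 → r_corr = 52.83 μm/a

r_corr = 52.8 μm/a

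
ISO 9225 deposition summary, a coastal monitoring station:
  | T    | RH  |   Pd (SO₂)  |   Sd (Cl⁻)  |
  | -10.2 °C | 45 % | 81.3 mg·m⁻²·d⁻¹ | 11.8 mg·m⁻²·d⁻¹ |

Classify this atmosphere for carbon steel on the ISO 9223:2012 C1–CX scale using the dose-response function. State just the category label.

C2

carbon steel: temperature factor f = +0.150·(-20.2) = -3.0300
  sulphur-dioxide contribution → 2.071 μm/a
  chloride contribution → 1.383 μm/a
  ⇒ r_corr(carbon steel) = 3.454 μm/a
ISO 9223 Table 2 (carbon steel): 1.3 < 3.45 ≤ 25 μm/a ⇒ C2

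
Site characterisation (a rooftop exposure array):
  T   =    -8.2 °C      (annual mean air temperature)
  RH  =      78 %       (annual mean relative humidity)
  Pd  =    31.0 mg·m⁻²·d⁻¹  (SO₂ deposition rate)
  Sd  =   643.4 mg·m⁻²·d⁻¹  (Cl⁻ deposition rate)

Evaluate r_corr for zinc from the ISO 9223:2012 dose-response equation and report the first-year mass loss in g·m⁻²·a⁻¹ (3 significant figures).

zinc: T≤10 °C ⇒ hinge +0.038·(-8.2−10) = -0.6916
  sulphur-dioxide contribution → 1.058 μm/a
  chloride contribution → 0.6489 μm/a
  ⇒ r_corr(zinc) = 1.707 μm/a
Convert to mass loss: 1.707 μm/a × 7.14 g/cm³ = 12.19 g·m⁻²·a⁻¹

r_corr = 12.2 g·m⁻²·a⁻¹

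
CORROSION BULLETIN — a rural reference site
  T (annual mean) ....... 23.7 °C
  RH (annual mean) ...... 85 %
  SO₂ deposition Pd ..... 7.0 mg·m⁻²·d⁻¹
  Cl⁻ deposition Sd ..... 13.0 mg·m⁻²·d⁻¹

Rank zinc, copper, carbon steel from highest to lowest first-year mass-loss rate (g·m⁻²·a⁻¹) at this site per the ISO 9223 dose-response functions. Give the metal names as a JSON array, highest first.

zinc: temperature factor f = -0.071·(13.7) = -0.9727
  SO₂ term: 0.0129·7.0^0.44·exp(0.046·85-0.9727) = 0.5729
  Cl⁻ term: 0.0175·13.0^0.57·exp(0.008·85+0.085·23.7) = 1.117
  r_corr = 0.5729 + 1.117 = 1.69 μm/a
  mass loss = 1.69 μm/a × 7.14 g/cm³ = 12.07 g·m⁻²·a⁻¹
copper: f(T) = -0.080·(T−10) [T>10 °C] = -1.0960
  SO₂ term: 0.0053·7.0^0.26·exp(0.059·85-1.0960) = 0.4426
  Cl⁻ term: 0.01025·13.0^0.27·exp(0.036·85+0.049·23.7) = 1.396
  sum: 0.4426 + 1.396 → r_corr = 1.838 μm/a
  mass loss = 1.838 μm/a × 8.96 g/cm³ = 16.47 g·m⁻²·a⁻¹
carbon steel: temperature factor f = -0.054·(13.7) = -0.7398
  Pd branch = 1.77·Pd^0.52·e^(0.02·RH+f) = 12.72 μm/a
  Cl⁻ term: 0.102·13.0^0.62·exp(0.033·85+0.04·23.7) = 21.34
  r_corr = 12.72 + 21.34 = 34.06 μm/a
  mass loss = 34.06 μm/a × 7.85 g/cm³ = 267.3 g·m⁻²·a⁻¹
Ordering by g·m⁻²·a⁻¹: carbon steel (267) > copper (16.5) > zinc (12.1)

["carbon steel", "copper", "zinc"]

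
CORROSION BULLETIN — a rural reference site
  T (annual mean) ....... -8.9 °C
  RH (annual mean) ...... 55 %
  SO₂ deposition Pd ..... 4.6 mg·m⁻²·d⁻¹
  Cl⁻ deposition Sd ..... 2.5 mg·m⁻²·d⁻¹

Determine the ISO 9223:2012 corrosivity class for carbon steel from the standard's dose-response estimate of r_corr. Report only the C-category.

C2

carbon steel: f(T) = +0.150·(T−10) [T≤10 °C] = -2.8350
  SO₂ term: 1.77·4.6^0.52·exp(0.02·55-2.8350) = 0.6904
  Sd branch = 0.102·Sd^0.62·e^(0.033·RH+0.04·T) = 0.7744 μm/a
  r_corr = 0.6904 + 0.7744 = 1.465 μm/a
1.46 μm/a falls in (1.3, 25] for carbon steel → category C2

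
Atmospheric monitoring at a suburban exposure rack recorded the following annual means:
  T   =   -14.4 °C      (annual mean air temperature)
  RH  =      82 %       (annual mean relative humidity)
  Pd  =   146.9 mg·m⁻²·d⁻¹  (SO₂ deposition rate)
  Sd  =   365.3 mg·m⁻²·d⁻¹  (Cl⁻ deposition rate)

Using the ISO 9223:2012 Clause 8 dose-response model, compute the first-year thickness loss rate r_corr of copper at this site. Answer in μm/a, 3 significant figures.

copper: f(T) = +0.126·(T−10) [T≤10 °C] = -3.0744
  sulphur-dioxide contribution → 0.1131 μm/a
  chloride contribution → 0.4767 μm/a
  total first-year rate 0.5898 μm/a

r_corr = 0.590 μm/a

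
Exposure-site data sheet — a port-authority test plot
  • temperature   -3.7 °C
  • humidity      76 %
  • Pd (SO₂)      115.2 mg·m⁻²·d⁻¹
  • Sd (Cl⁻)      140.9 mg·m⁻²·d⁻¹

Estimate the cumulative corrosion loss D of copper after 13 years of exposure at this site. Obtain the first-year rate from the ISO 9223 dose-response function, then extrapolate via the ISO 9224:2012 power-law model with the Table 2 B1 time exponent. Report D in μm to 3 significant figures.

copper: temperature factor f = +0.126·(-13.7) = -1.7262
  SO₂ term: 0.0053·115.2^0.26·exp(0.059·76-1.7262) = 0.287
  Sd branch = 0.01025·Sd^0.27·e^(0.036·RH+0.049·T) = 0.5017 μm/a
  sum: 0.287 + 0.5017 → r_corr = 0.7887 μm/a
Power-law: D(13) = r_corr · 13^0.667
  D(13) = 0.7887 × 13^0.667 = 0.7887 × 5.534 = 4.364 μm

D(13) = 4.36 μm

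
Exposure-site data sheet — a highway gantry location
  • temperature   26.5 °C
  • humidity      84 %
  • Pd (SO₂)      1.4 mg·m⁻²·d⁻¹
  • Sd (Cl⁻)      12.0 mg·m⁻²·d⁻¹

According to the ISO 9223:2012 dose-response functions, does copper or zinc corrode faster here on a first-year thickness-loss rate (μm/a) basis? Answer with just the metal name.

copper: f(T) = -0.080·(T−10) [T>10 °C] = -1.3200
  SO₂ term: 0.0053·1.4^0.26·exp(0.059·84-1.3200) = 0.2195
  Sd branch = 0.01025·Sd^0.27·e^(0.036·RH+0.049·T) = 1.511 μm/a
  r_corr = 0.2195 + 1.511 = 1.731 μm/a
zinc: f(T) = -0.071·(T−10) [T>10 °C] = -1.1715
  Pd branch = 0.0129·Pd^0.44·e^(0.046·RH+f) = 0.2209 μm/a
  Sd branch = 0.0175·Sd^0.57·e^(0.008·RH+0.085·T) = 1.344 μm/a
  sum: 0.2209 + 1.344 → r_corr = 1.565 μm/a
Ordering by μm/a: copper (1.73) > zinc (1.56)

copper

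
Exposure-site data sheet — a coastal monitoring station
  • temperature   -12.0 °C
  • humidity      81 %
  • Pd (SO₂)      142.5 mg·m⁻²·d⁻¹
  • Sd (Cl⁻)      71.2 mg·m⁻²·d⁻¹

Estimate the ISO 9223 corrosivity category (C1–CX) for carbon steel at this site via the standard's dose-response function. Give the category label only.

carbon steel: f(T) = +0.150·(T−10) [T≤10 °C] = -3.3000
  sulphur-dioxide contribution → 4.349 μm/a
  chloride contribution → 12.87 μm/a
  total first-year rate 17.22 μm/a
Category bounds: 1.3…25 μm/a bracket r_corr ⇒ C2

C2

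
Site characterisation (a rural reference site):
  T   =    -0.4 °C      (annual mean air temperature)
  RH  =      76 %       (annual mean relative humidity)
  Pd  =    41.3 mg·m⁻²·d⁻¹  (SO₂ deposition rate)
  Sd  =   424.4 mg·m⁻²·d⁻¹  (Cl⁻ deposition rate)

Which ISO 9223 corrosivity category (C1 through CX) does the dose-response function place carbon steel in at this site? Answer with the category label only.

carbon steel: f(T) = +0.150·(T−10) [T≤10 °C] = -1.5600
  Pd branch = 1.77·Pd^0.52·e^(0.02·RH+f) = 11.77 μm/a
  Sd branch = 0.102·Sd^0.62·e^(0.033·RH+0.04·T) = 52.49 μm/a
  sum: 11.77 + 52.49 → r_corr = 64.26 μm/a
Category bounds: 50…80 μm/a bracket r_corr ⇒ C4

C4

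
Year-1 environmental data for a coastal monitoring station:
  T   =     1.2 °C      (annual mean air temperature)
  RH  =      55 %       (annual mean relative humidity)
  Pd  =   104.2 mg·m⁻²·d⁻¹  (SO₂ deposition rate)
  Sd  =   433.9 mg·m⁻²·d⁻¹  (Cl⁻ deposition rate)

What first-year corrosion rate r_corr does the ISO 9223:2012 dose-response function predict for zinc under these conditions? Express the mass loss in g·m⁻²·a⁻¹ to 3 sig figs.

zinc: temperature factor f = +0.038·(-8.8) = -0.3344
  Pd branch = 0.0129·Pd^0.44·e^(0.046·RH+f) = 0.8953 μm/a
  Sd branch = 0.0175·Sd^0.57·e^(0.008·RH+0.085·T) = 0.9588 μm/a
  r_corr = 0.8953 + 0.9588 = 1.854 μm/a
Convert to mass loss: 1.854 μm/a × 7.14 g/cm³ = 13.24 g·m⁻²·a⁻¹

r_corr = 13.2 g·m⁻²·a⁻¹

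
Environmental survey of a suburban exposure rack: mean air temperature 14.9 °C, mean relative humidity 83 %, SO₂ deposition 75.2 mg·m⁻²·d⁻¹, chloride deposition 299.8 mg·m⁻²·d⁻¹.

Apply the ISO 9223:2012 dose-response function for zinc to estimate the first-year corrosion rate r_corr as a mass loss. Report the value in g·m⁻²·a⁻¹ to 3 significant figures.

r_corr = 42.0 g·m⁻²·a⁻¹

zinc: T>10 °C ⇒ hinge -0.071·(14.9−10) = -0.3479
  sulphur-dioxide contribution → 2.774 μm/a
  chloride contribution → 3.113 μm/a
  total first-year rate 5.888 μm/a
Convert to mass loss: 5.888 μm/a × 7.14 g/cm³ = 42.04 g·m⁻²·a⁻¹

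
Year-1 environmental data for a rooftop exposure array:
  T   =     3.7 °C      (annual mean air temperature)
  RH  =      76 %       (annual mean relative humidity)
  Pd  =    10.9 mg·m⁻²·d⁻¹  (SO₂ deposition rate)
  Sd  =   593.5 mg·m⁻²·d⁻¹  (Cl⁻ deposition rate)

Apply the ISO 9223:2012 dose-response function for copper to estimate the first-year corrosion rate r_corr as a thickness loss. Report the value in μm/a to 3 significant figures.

copper: temperature factor f = +0.126·(-6.3) = -0.7938
  SO₂ term: 0.0053·10.9^0.26·exp(0.059·76-0.7938) = 0.395
  Sd branch = 0.01025·Sd^0.27·e^(0.036·RH+0.049·T) = 1.063 μm/a
  sum: 0.395 + 1.063 → r_corr = 1.458 μm/a

r_corr = 1.46 μm/a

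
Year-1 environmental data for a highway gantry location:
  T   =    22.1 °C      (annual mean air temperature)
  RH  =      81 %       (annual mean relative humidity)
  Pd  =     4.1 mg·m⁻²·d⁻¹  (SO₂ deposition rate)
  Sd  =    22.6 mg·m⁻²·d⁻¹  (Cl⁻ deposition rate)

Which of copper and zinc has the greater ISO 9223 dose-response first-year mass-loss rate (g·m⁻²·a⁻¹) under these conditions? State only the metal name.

copper

copper: f(T) = -0.080·(T−10) [T>10 °C] = -0.9680
  Pd branch = 0.0053·Pd^0.26·e^(0.059·RH+f) = 0.3457 μm/a
  Sd branch = 0.01025·Sd^0.27·e^(0.036·RH+0.049·T) = 1.297 μm/a
  sum: 0.3457 + 1.297 → r_corr = 1.643 μm/a
  mass loss = 1.643 μm/a × 8.96 g/cm³ = 14.72 g·m⁻²·a⁻¹
zinc: f(T) = -0.071·(T−10) [T>10 °C] = -0.8591
  Pd branch = 0.0129·Pd^0.44·e^(0.046·RH+f) = 0.422 μm/a
  Cl⁻ term: 0.0175·22.6^0.57·exp(0.008·81+0.085·22.1) = 1.295
  r_corr = 0.422 + 1.295 = 1.717 μm/a
  mass loss = 1.717 μm/a × 7.14 g/cm³ = 12.26 g·m⁻²·a⁻¹
Ordering by g·m⁻²·a⁻¹: copper (14.7) > zinc (12.3)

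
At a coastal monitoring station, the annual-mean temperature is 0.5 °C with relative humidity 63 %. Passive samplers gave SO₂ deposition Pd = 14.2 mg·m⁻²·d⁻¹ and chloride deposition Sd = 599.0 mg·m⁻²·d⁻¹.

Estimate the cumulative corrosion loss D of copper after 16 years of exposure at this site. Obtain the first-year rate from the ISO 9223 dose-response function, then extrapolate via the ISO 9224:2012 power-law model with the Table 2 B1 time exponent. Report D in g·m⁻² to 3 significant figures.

copper: f(T) = +0.126·(T−10) [T≤10 °C] = -1.1970
  SO₂ term: 0.0053·14.2^0.26·exp(0.059·63-1.1970) = 0.1313
  Sd branch = 0.01025·Sd^0.27·e^(0.036·RH+0.049·T) = 0.5705 μm/a
  r_corr = 0.1313 + 0.5705 = 0.7018 μm/a
Long-term exponent b (ISO 9224 Table 2, B1) = 0.667
  D(16) = 0.7018 × 16^0.667 = 0.7018 × 6.355 = 4.46 μm
  Mass loss = 4.46 μm × 8.96 g/cm³ = 39.96 g·m⁻²

D(16) = 40.0 g·m⁻²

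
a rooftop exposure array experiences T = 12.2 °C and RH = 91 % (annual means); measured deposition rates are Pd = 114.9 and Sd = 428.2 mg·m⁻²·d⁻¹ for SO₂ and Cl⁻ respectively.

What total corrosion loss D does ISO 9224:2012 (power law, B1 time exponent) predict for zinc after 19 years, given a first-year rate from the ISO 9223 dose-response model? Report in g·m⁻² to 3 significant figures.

D(19) = 711 g·m⁻²

zinc: temperature factor f = -0.071·(2.2) = -0.1562
  SO₂ term: 0.0129·114.9^0.44·exp(0.046·91-0.1562) = 5.851
  Sd branch = 0.0175·Sd^0.57·e^(0.008·RH+0.085·T) = 3.233 μm/a
  sum: 5.851 + 3.233 → r_corr = 9.084 μm/a
Long-term exponent b (ISO 9224 Table 2, B1) = 0.813
  D(19) = 9.084 × 19^0.813 = 9.084 × 10.96 = 99.52 μm
  Mass loss = 99.52 μm × 7.14 g/cm³ = 710.6 g·m⁻²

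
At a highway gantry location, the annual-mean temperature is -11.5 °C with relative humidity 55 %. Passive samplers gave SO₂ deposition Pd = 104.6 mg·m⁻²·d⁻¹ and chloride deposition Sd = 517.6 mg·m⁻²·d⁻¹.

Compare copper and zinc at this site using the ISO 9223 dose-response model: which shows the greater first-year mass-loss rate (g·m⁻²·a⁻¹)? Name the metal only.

zinc

copper: f(T) = +0.126·(T−10) [T≤10 °C] = -2.7090
  Pd branch = 0.0053·Pd^0.26·e^(0.059·RH+f) = 0.03035 μm/a
  Cl⁻ term: 0.01025·517.6^0.27·exp(0.036·55+0.049·-11.5) = 0.2284
  r_corr = 0.03035 + 0.2284 = 0.2587 μm/a
  mass loss = 0.2587 μm/a × 8.96 g/cm³ = 2.318 g·m⁻²·a⁻¹
zinc: T≤10 °C ⇒ hinge +0.038·(-11.5−10) = -0.8170
  SO₂ term: 0.0129·104.6^0.44·exp(0.046·55-0.8170) = 0.5535
  Sd branch = 0.0175·Sd^0.57·e^(0.008·RH+0.085·T) = 0.3602 μm/a
  r_corr = 0.5535 + 0.3602 = 0.9137 μm/a
  mass loss = 0.9137 μm/a × 7.14 g/cm³ = 6.524 g·m⁻²·a⁻¹
Ordering by g·m⁻²·a⁻¹: zinc (6.52) > copper (2.32)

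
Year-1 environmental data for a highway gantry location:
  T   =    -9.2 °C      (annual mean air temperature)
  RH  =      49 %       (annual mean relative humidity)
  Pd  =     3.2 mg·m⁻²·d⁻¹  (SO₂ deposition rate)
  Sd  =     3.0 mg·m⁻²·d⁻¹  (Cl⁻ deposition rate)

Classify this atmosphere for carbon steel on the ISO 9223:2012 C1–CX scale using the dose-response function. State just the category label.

carbon steel: f(T) = +0.150·(T−10) [T≤10 °C] = -2.8800
  sulphur-dioxide contribution → 0.4847 μm/a
  chloride contribution → 0.7028 μm/a
  ⇒ r_corr(carbon steel) = 1.188 μm/a
Category bounds: 0…1.3 μm/a bracket r_corr ⇒ C1

C1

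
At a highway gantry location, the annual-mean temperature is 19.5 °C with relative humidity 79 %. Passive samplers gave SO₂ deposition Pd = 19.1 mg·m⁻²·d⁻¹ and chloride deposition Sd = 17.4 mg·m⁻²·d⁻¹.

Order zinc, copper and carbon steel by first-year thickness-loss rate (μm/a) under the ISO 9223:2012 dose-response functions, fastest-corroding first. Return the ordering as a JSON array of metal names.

zinc: f(T) = -0.071·(T−10) [T>10 °C] = -0.6745
  Pd branch = 0.0129·Pd^0.44·e^(0.046·RH+f) = 0.911 μm/a
  Cl⁻ term: 0.0175·17.4^0.57·exp(0.008·79+0.085·19.5) = 0.88
  sum: 0.911 + 0.88 → r_corr = 1.791 μm/a
copper: temperature factor f = -0.080·(9.5) = -0.7600
  Pd branch = 0.0053·Pd^0.26·e^(0.059·RH+f) = 0.5643 μm/a
  Sd branch = 0.01025·Sd^0.27·e^(0.036·RH+0.049·T) = 0.9903 μm/a
  r_corr = 0.5643 + 0.9903 = 1.555 μm/a
carbon steel: f(T) = -0.054·(T−10) [T>10 °C] = -0.5130
  Pd branch = 1.77·Pd^0.52·e^(0.02·RH+f) = 23.85 μm/a
  Cl⁻ term: 0.102·17.4^0.62·exp(0.033·79+0.04·19.5) = 17.73
  r_corr = 23.85 + 17.73 = 41.58 μm/a
Ordering by μm/a: carbon steel (41.6) > zinc (1.79) > copper (1.55)

["carbon steel", "zinc", "copper"]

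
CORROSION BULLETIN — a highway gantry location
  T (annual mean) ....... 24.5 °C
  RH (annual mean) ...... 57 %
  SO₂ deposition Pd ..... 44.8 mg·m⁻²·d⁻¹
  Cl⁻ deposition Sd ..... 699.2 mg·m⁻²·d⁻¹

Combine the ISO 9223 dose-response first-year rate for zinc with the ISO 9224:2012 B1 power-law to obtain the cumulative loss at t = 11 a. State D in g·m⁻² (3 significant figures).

zinc: f(T) = -0.071·(T−10) [T>10 °C] = -1.0295
  Pd branch = 0.0129·Pd^0.44·e^(0.046·RH+f) = 0.3379 μm/a
  Cl⁻ term: 0.0175·699.2^0.57·exp(0.008·57+0.085·24.5) = 9.267
  r_corr = 0.3379 + 9.267 = 9.604 μm/a
Long-term exponent b (ISO 9224 Table 2, B1) = 0.813
  D(11) = 9.604 × 11^0.813 = 9.604 × 7.025 = 67.47 μm
  Mass loss = 67.47 μm × 7.14 g/cm³ = 481.7 g·m⁻²

D(11) = 482 g·m⁻²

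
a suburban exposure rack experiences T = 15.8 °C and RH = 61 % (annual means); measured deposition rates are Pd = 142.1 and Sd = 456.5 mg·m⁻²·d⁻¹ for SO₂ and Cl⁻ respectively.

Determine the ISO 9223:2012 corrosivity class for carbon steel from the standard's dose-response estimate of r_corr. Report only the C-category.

carbon steel: f(T) = -0.054·(T−10) [T>10 °C] = -0.3132
  Pd branch = 1.77·Pd^0.52·e^(0.02·RH+f) = 57.7 μm/a
  Cl⁻ term: 0.102·456.5^0.62·exp(0.033·61+0.04·15.8) = 64
  sum: 57.7 + 64 → r_corr = 121.7 μm/a
ISO 9223 Table 2 (carbon steel): 80 < 122 ≤ 200 μm/a ⇒ C5

C5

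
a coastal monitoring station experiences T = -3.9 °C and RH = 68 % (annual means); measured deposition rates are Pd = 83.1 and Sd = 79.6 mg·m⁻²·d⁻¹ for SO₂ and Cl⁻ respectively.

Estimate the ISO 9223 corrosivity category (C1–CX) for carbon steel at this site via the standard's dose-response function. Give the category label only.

carbon steel: f(T) = +0.150·(T−10) [T≤10 °C] = -2.0850
  sulphur-dioxide contribution → 8.537 μm/a
  chloride contribution → 12.42 μm/a
  ⇒ r_corr(carbon steel) = 20.95 μm/a
Category bounds: 1.3…25 μm/a bracket r_corr ⇒ C2

C2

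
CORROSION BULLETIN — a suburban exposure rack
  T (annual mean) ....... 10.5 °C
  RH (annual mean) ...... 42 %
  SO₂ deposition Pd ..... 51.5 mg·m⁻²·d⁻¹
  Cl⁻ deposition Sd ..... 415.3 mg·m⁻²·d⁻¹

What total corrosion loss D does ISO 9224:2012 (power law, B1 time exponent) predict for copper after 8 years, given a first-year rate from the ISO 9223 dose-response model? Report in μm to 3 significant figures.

copper: temperature factor f = -0.080·(0.5) = -0.0400
  sulphur-dioxide contribution → 0.1691 μm/a
  chloride contribution → 0.3961 μm/a
  total first-year rate 0.5652 μm/a
ISO 9224: D(t) = r_corr · t^b with b = 0.667 (copper, B1)
  D(8) = 0.5652 × 8^0.667 = 0.5652 × 4.003 = 2.262 μm

D(8) = 2.26 μm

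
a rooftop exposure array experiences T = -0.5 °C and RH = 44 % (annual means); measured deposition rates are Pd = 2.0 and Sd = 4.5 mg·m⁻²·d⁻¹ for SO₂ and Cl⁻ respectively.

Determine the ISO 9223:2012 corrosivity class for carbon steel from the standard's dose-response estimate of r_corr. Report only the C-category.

carbon steel: temperature factor f = +0.150·(-10.5) = -1.5750
  SO₂ term: 1.77·2.0^0.52·exp(0.02·44-1.5750) = 1.267
  Cl⁻ term: 0.102·4.5^0.62·exp(0.033·44+0.04·-0.5) = 1.085
  r_corr = 1.267 + 1.085 = 2.352 μm/a
Category bounds: 1.3…25 μm/a bracket r_corr ⇒ C2

C2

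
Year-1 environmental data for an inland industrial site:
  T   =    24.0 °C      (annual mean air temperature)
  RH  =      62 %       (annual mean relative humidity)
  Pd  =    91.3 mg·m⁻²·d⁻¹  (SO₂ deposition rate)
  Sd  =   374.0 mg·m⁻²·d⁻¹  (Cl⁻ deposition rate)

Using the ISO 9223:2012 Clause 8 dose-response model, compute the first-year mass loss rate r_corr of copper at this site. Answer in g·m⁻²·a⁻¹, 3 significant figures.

copper: f(T) = -0.080·(T−10) [T>10 °C] = -1.1200
  SO₂ term: 0.0053·91.3^0.26·exp(0.059·62-1.1200) = 0.2169
  Sd branch = 0.01025·Sd^0.27·e^(0.036·RH+0.049·T) = 1.533 μm/a
  sum: 0.2169 + 1.533 → r_corr = 1.75 μm/a
Convert to mass loss: 1.75 μm/a × 8.96 g/cm³ = 15.68 g·m⁻²·a⁻¹

r_corr = 15.7 g·m⁻²·a⁻¹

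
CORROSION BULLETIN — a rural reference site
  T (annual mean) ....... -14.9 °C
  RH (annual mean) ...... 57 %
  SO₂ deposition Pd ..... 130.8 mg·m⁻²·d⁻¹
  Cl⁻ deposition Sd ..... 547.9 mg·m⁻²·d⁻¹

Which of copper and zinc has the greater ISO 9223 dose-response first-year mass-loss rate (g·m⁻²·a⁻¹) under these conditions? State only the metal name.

zinc

copper: temperature factor f = +0.126·(-24.9) = -3.1374
  SO₂ term: 0.0053·130.8^0.26·exp(0.059·57-3.1374) = 0.02358
  Sd branch = 0.01025·Sd^0.27·e^(0.036·RH+0.049·T) = 0.211 μm/a
  sum: 0.02358 + 0.211 → r_corr = 0.2346 μm/a
  mass loss = 0.2346 μm/a × 8.96 g/cm³ = 2.102 g·m⁻²·a⁻¹
zinc: temperature factor f = +0.038·(-24.9) = -0.9462
  Pd branch = 0.0129·Pd^0.44·e^(0.046·RH+f) = 0.5884 μm/a
  Sd branch = 0.0175·Sd^0.57·e^(0.008·RH+0.085·T) = 0.2832 μm/a
  sum: 0.5884 + 0.2832 → r_corr = 0.8716 μm/a
  mass loss = 0.8716 μm/a × 7.14 g/cm³ = 6.223 g·m⁻²·a⁻¹
Ordering by g·m⁻²·a⁻¹: zinc (6.22) > copper (2.1)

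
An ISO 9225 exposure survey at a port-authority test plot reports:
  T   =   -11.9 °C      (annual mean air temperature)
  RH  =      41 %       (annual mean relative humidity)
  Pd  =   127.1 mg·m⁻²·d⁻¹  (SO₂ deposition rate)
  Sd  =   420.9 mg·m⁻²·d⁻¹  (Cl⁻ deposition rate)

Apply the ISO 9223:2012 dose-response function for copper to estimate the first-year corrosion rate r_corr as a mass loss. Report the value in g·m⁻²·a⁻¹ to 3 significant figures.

r_corr = 1.27 g·m⁻²·a⁻¹

copper: f(T) = +0.126·(T−10) [T≤10 °C] = -2.7594
  sulphur-dioxide contribution → 0.01329 μm/a
  chloride contribution → 0.1279 μm/a
  ⇒ r_corr(copper) = 0.1412 μm/a
Convert to mass loss: 0.1412 μm/a × 8.96 g/cm³ = 1.265 g·m⁻²·a⁻¹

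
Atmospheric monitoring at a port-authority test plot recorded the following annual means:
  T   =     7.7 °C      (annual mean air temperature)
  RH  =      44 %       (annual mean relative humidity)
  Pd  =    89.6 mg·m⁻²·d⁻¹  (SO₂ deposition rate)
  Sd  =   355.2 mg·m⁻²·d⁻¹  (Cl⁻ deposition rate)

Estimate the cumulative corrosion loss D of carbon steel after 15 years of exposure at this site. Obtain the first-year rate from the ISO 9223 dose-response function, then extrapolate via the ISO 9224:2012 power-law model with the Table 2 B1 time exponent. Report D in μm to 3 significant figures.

D(15) = 222 μm

carbon steel: f(T) = +0.150·(T−10) [T≤10 °C] = -0.3450
  sulphur-dioxide contribution → 31.3 μm/a
  chloride contribution → 22.61 μm/a
  ⇒ r_corr(carbon steel) = 53.91 μm/a
Power-law: D(15) = r_corr · 15^0.523
  D(15) = 53.91 × 15^0.523 = 53.91 × 4.122 = 222.2 μm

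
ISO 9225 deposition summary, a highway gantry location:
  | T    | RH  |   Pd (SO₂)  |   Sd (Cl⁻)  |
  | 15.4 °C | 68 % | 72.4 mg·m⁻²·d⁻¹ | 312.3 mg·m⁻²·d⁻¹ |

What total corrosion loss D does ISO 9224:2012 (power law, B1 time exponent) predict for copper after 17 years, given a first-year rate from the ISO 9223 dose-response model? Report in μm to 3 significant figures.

D(17) = 11.7 μm

copper: temperature factor f = -0.080·(5.4) = -0.4320
  Pd branch = 0.0053·Pd^0.26·e^(0.059·RH+f) = 0.5789 μm/a
  Cl⁻ term: 0.01025·312.3^0.27·exp(0.036·68+0.049·15.4) = 1.189
  sum: 0.5789 + 1.189 → r_corr = 1.768 μm/a
Long-term exponent b (ISO 9224 Table 2, B1) = 0.667
  D(17) = 1.768 × 17^0.667 = 1.768 × 6.618 = 11.7 μm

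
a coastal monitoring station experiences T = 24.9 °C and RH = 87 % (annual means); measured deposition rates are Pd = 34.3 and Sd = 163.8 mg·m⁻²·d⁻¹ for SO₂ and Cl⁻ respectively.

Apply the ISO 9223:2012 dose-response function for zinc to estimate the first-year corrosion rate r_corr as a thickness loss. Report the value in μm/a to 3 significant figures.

r_corr = 6.49 μm/a

zinc: f(T) = -0.071·(T−10) [T>10 °C] = -1.0579
  SO₂ term: 0.0129·34.3^0.44·exp(0.046·87-1.0579) = 1.161
  Cl⁻ term: 0.0175·163.8^0.57·exp(0.008·87+0.085·24.9) = 5.329
  sum: 1.161 + 5.329 → r_corr = 6.49 μm/a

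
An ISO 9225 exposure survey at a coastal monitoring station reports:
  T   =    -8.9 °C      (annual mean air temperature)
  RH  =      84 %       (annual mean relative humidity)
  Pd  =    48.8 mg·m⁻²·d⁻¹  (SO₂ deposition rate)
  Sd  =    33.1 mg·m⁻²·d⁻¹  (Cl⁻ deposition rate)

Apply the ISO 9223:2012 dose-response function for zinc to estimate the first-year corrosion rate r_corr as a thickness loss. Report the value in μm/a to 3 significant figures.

r_corr = 1.78 μm/a

zinc: f(T) = +0.038·(T−10) [T≤10 °C] = -0.7182
  sulphur-dioxide contribution → 1.658 μm/a
  chloride contribution → 0.1182 μm/a
  ⇒ r_corr(zinc) = 1.777 μm/a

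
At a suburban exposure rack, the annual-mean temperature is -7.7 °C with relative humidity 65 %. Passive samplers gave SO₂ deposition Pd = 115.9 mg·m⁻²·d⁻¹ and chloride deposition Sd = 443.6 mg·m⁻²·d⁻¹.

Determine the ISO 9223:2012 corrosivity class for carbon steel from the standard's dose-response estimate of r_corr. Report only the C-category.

C3

carbon steel: temperature factor f = +0.150·(-17.7) = -2.6550
  Pd branch = 1.77·Pd^0.52·e^(0.02·RH+f) = 5.405 μm/a
  Cl⁻ term: 0.102·443.6^0.62·exp(0.033·65+0.04·-7.7) = 28.02
  sum: 5.405 + 28.02 → r_corr = 33.43 μm/a
ISO 9223 Table 2 (carbon steel): 25 < 33.4 ≤ 50 μm/a ⇒ C3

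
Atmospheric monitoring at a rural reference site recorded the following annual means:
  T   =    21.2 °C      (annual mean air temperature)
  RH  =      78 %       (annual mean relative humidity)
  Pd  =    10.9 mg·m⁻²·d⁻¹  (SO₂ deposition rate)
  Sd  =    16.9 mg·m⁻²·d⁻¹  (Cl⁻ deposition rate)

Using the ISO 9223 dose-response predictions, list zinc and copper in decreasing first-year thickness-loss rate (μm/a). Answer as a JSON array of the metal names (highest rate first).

["zinc", "copper"]

zinc: f(T) = -0.071·(T−10) [T>10 °C] = -0.7952
  SO₂ term: 0.0129·10.9^0.44·exp(0.046·78-0.7952) = 0.6025
  Sd branch = 0.0175·Sd^0.57·e^(0.008·RH+0.085·T) = 0.992 μm/a
  r_corr = 0.6025 + 0.992 = 1.595 μm/a
copper: T>10 °C ⇒ hinge -0.080·(21.2−10) = -0.8960
  Pd branch = 0.0053·Pd^0.26·e^(0.059·RH+f) = 0.4013 μm/a
  Cl⁻ term: 0.01025·16.9^0.27·exp(0.036·78+0.049·21.2) = 1.03
  sum: 0.4013 + 1.03 → r_corr = 1.431 μm/a
Ordering by μm/a: zinc (1.59) > copper (1.43)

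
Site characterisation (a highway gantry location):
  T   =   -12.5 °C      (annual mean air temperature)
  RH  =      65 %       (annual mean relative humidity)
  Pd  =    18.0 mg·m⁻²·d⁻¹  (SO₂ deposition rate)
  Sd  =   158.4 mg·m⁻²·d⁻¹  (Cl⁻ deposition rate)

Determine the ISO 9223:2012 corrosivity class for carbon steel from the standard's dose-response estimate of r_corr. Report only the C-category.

C2

carbon steel: f(T) = +0.150·(T−10) [T≤10 °C] = -3.3750
  Pd branch = 1.77·Pd^0.52·e^(0.02·RH+f) = 0.999 μm/a
  Cl⁻ term: 0.102·158.4^0.62·exp(0.033·65+0.04·-12.5) = 12.21
  sum: 0.999 + 12.21 → r_corr = 13.21 μm/a
ISO 9223 Table 2 (carbon steel): 1.3 < 13.2 ≤ 25 μm/a ⇒ C2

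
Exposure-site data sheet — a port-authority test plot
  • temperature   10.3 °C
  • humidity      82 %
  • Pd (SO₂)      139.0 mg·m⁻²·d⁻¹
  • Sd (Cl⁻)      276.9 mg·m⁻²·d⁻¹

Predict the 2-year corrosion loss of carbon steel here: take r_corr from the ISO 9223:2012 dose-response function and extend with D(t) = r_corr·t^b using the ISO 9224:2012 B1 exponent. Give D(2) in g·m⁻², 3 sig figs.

carbon steel: f(T) = -0.054·(T−10) [T>10 °C] = -0.0162
  sulphur-dioxide contribution → 116.8 μm/a
  chloride contribution → 75.33 μm/a
  ⇒ r_corr(carbon steel) = 192.2 μm/a
Long-term exponent b (ISO 9224 Table 2, B1) = 0.523
  D(2) = 192.2 × 2^0.523 = 192.2 × 1.437 = 276.1 μm
  Mass loss = 276.1 μm × 7.85 g/cm³ = 2168 g·m⁻²

D(2) = 2.17e+03 g·m⁻²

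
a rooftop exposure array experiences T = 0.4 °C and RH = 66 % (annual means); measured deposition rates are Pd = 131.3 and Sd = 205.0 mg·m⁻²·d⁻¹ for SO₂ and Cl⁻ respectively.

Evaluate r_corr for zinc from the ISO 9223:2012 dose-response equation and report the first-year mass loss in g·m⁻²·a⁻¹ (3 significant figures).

r_corr = 15.9 g·m⁻²·a⁻¹

zinc: T≤10 °C ⇒ hinge +0.038·(0.4−10) = -0.3648
  sulphur-dioxide contribution → 1.595 μm/a
  chloride contribution → 0.638 μm/a
  ⇒ r_corr(zinc) = 2.233 μm/a
Convert to mass loss: 2.233 μm/a × 7.14 g/cm³ = 15.94 g·m⁻²·a⁻¹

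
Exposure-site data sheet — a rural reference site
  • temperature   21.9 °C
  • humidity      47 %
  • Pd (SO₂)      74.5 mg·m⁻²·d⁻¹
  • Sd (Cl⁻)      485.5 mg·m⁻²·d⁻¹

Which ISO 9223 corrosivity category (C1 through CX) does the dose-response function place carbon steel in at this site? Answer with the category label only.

C4

carbon steel: T>10 °C ⇒ hinge -0.054·(21.9−10) = -0.6426
  sulphur-dioxide contribution → 22.42 μm/a
  chloride contribution → 53.47 μm/a
  total first-year rate 75.89 μm/a
Category bounds: 50…80 μm/a bracket r_corr ⇒ C4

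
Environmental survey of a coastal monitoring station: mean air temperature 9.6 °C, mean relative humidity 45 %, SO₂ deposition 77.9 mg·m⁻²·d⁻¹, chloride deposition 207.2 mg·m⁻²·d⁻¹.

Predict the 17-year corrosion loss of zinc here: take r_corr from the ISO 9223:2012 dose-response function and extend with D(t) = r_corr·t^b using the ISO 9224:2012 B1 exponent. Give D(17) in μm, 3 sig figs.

D(17) = 18.7 μm

zinc: T≤10 °C ⇒ hinge +0.038·(9.6−10) = -0.0152
  sulphur-dioxide contribution → 0.6843 μm/a
  chloride contribution → 1.186 μm/a
  ⇒ r_corr(zinc) = 1.87 μm/a
ISO 9224: D(t) = r_corr · t^b with b = 0.813 (zinc, B1)
  D(17) = 1.87 × 17^0.813 = 1.87 × 10.01 = 18.72 μm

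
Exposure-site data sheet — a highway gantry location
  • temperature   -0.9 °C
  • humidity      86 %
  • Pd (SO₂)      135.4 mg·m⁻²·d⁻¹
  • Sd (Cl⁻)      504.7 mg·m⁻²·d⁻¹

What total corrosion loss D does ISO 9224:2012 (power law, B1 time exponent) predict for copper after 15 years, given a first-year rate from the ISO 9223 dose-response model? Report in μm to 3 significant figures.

D(15) = 11.8 μm

copper: f(T) = +0.126·(T−10) [T≤10 °C] = -1.3734
  Pd branch = 0.0053·Pd^0.26·e^(0.059·RH+f) = 0.7685 μm/a
  Sd branch = 0.01025·Sd^0.27·e^(0.036·RH+0.049·T) = 1.164 μm/a
  r_corr = 0.7685 + 1.164 = 1.933 μm/a
Power-law: D(15) = r_corr · 15^0.667
  D(15) = 1.933 × 15^0.667 = 1.933 × 6.088 = 11.76 μm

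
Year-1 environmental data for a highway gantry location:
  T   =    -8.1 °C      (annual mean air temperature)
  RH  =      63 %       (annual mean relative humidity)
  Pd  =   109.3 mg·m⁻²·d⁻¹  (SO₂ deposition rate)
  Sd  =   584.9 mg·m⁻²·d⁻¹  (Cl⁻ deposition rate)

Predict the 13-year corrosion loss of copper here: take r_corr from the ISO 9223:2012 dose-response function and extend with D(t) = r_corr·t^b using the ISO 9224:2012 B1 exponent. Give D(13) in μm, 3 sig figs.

D(13) = 2.48 μm

copper: temperature factor f = +0.126·(-18.1) = -2.2806
  Pd branch = 0.0053·Pd^0.26·e^(0.059·RH+f) = 0.07553 μm/a
  Sd branch = 0.01025·Sd^0.27·e^(0.036·RH+0.049·T) = 0.3719 μm/a
  sum: 0.07553 + 0.3719 → r_corr = 0.4474 μm/a
ISO 9224: D(t) = r_corr · t^b with b = 0.667 (copper, B1)
  D(13) = 0.4474 × 13^0.667 = 0.4474 × 5.534 = 2.476 μm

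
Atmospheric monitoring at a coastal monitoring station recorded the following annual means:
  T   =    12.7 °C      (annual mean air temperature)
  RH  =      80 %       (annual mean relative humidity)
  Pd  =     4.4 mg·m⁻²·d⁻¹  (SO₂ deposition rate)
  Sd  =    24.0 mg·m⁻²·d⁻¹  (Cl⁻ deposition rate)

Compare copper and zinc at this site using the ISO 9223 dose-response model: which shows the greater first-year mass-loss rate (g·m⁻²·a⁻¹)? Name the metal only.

copper

copper: temperature factor f = -0.080·(2.7) = -0.2160
  SO₂ term: 0.0053·4.4^0.26·exp(0.059·80-0.2160) = 0.7041
  Cl⁻ term: 0.01025·24.0^0.27·exp(0.036·80+0.049·12.7) = 0.8024
  sum: 0.7041 + 0.8024 → r_corr = 1.507 μm/a
  mass loss = 1.507 μm/a × 8.96 g/cm³ = 13.5 g·m⁻²·a⁻¹
zinc: T>10 °C ⇒ hinge -0.071·(12.7−10) = -0.1917
  SO₂ term: 0.0129·4.4^0.44·exp(0.046·80-0.1917) = 0.8103
  Cl⁻ term: 0.0175·24.0^0.57·exp(0.008·80+0.085·12.7) = 0.5978
  sum: 0.8103 + 0.5978 → r_corr = 1.408 μm/a
  mass loss = 1.408 μm/a × 7.14 g/cm³ = 10.05 g·m⁻²·a⁻¹
Ordering by g·m⁻²·a⁻¹: copper (13.5) > zinc (10.1)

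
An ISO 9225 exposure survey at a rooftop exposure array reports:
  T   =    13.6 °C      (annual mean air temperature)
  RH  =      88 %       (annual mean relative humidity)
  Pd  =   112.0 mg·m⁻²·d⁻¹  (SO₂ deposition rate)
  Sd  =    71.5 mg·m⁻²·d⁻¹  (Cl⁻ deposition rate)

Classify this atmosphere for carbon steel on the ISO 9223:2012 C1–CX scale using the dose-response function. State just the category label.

C5

carbon steel: T>10 °C ⇒ hinge -0.054·(13.6−10) = -0.1944
  SO₂ term: 1.77·112.0^0.52·exp(0.02·88-0.1944) = 98.51
  Cl⁻ term: 0.102·71.5^0.62·exp(0.033·88+0.04·13.6) = 45.26
  sum: 98.51 + 45.26 → r_corr = 143.8 μm/a
Category bounds: 80…200 μm/a bracket r_corr ⇒ C5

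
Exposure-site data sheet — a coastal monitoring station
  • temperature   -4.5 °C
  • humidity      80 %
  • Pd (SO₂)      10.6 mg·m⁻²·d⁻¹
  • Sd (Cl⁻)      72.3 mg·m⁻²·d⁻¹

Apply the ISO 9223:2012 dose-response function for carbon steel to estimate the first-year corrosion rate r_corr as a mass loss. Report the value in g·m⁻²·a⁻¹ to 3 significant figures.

carbon steel: f(T) = +0.150·(T−10) [T≤10 °C] = -2.1750
  SO₂ term: 1.77·10.6^0.52·exp(0.02·80-2.1750) = 3.399
  Cl⁻ term: 0.102·72.3^0.62·exp(0.033·80+0.04·-4.5) = 16.97
  sum: 3.399 + 16.97 → r_corr = 20.37 μm/a
Convert to mass loss: 20.37 μm/a × 7.85 g/cm³ = 159.9 g·m⁻²·a⁻¹

r_corr = 160 g·m⁻²·a⁻¹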